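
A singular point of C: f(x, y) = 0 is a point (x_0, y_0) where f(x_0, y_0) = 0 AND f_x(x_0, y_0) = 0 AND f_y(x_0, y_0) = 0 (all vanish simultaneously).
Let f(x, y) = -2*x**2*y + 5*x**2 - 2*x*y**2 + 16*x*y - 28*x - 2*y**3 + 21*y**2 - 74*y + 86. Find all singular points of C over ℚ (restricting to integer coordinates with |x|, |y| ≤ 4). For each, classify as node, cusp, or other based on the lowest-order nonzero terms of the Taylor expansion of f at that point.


Singular points: {(1, 3)}; classification: node.

Compute partial derivatives:
  f_x = -4*x*y + 10*x - 2*y**2 + 16*y - 28.
  f_y = -2*x**2 - 4*x*y + 16*x - 6*y**2 + 42*y - 74.
Scan x_0 ∈ {−4, ..., 4}. For each x_0, f_y(x_0, y) is a polynomial in y; find its integer roots y ∈ {−4, ..., 4}, then test f_x and f at those candidates.
  x = -4: f_y(-4, y) = -6*y**2 + 58*y - 170; no integer root y with |y| ≤ 4.
  x = -3: f_y(-3, y) = -6*y**2 + 54*y - 140; no integer root y with |y| ≤ 4.
  x = -2: f_y(-2, y) = -6*y**2 + 50*y - 114; no integer root y with |y| ≤ 4.
  x = -1: f_y(-1, y) = -6*y**2 + 46*y - 92; no integer root y with |y| ≤ 4.
  x = 0: f_y(0, y) = -6*y**2 + 42*y - 74; no integer root y with |y| ≤ 4.
  x = 1: f_y(1, y) = -6*y**2 + 38*y - 60; vanishes at y ∈ {3}. (1, 3): f_x = 0, f = 0 — SINGULAR.
  x = 2: f_y(2, y) = -6*y**2 + 34*y - 50; no integer root y with |y| ≤ 4.
  x = 3: f_y(3, y) = -6*y**2 + 30*y - 44; no integer root y with |y| ≤ 4.
  x = 4: f_y(4, y) = -6*y**2 + 26*y - 42; no integer root y with |y| ≤ 4.
Only singular point on the grid: (1, 3).
Classify: substitute x = 1 + u, y = 3 + v and expand: f = -2*u**2*v - u**2 - 2*u*v**2 - 2*v**3 + v**2.
No constant or linear terms (consistent with a singular point). Quadratic part: -u**2 + v**2. Cubic part: -2*u**2*v - 2*u*v**2 - 2*v**3.
The quadratic part v**2 - u**2 = (v − u)(v + u) splits into two distinct linear factors, so there are two distinct tangent lines y − 3 = ±(x − 1) — this is a node (ordinary double point).
Classification: node.


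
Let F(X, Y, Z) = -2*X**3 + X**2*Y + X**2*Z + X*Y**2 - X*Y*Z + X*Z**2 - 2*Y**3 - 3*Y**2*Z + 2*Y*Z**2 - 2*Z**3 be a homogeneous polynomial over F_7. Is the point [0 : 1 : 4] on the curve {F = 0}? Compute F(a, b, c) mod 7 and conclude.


F(0,1,4) ≡ 2 (mod 7); P is NOT on the curve.

Evaluate F(0, 1, 4) term-by-term (mod 7).
  -2*X**3 ↦ -2·0·1·1 = 0
  X**2*Y ↦ 1·0·1·1 = 0
  X**2*Z ↦ 1·0·1·4 = 0
  X*Y**2 ↦ 1·0·1·1 = 0
  -X*Y*Z ↦ -1·0·1·4 = 0
  X*Z**2 ↦ 1·0·1·16 = 0
  -2*Y**3 ↦ -2·1·1·1 = -2
  -3*Y**2*Z ↦ -3·1·1·4 = -12
  2*Y*Z**2 ↦ 2·1·1·16 = 32
  -2*Z**3 ↦ -2·1·1·64 = -128
Sum: F(0, 1, 4) = (0) + (0) + (0) + (0) + (0) + (0) + (-2) + (-12) + (32) + (-128) = -110.
Reducing mod 7: -110 ≡ 2 (mod 7).
Since F(a, b, c) ≡ 2 ≠ 0 (mod 7), P does NOT lie on the curve.


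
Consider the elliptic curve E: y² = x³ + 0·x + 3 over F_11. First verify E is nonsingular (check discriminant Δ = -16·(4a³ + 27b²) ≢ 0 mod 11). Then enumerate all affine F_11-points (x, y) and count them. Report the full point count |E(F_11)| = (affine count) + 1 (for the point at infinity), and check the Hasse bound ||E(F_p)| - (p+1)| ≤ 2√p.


Affine points = {(0, 5), (0, 6), (1, 2), (1, 9), (2, 0), (4, 1), (4, 10), (7, 4), (7, 7), (8, 3), (8, 8)}; affine count = 11; |E(F_11)| = 12.

Discriminant check: Δ ∝ 4a³ + 27b² = 4·0³ + 27·3² = 4·0 + 27·9 ≡ 1 (mod 11). Nonzero ⇒ E is nonsingular.
For each x ∈ F_11, compute rhs = x³ + 0·x + 3 mod 11, then count y ∈ F_11 with y² ≡ rhs.
  x = 0: rhs = 3, matching y values: 5, 6 (2 points).
  x = 1: rhs = 4, matching y values: 2, 9 (2 points).
  x = 2: rhs = 0, matching y values: 0 (1 points).
  x = 3: rhs = 8, matching y values: none (0 points).
  x = 4: rhs = 1, matching y values: 1, 10 (2 points).
  x = 5: rhs = 7, matching y values: none (0 points).
  x = 6: rhs = 10, matching y values: none (0 points).
  x = 7: rhs = 5, matching y values: 4, 7 (2 points).
  x = 8: rhs = 9, matching y values: 3, 8 (2 points).
  x = 9: rhs = 6, matching y values: none (0 points).
  x = 10: rhs = 2, matching y values: none (0 points).
Total affine count: 11.
Full point count |E(F_11)| = 11 + 1 = 12.
Hasse bound: |12 − (11+1)| = |0| = 0 ≤ 2√11 ≈ 6.6332 ✓.


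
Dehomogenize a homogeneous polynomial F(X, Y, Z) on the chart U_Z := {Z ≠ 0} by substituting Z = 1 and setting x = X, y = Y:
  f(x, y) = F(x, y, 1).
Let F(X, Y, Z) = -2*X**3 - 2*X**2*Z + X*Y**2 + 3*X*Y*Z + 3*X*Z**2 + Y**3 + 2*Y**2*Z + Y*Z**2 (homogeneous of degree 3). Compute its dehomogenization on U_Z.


f(x, y) = -2*x**3 - 2*x**2 + x*y**2 + 3*x*y + 3*x + y**3 + 2*y**2 + y

On U_Z we set Z = 1. Each monomial c·X^i·Y^j·Z^k in F becomes c·x^i·y^j·1^k = c·x^i·y^j.
Substituting Z = 1: F(X, Y, 1) = -2*x**3 - 2*x**2 + x*y**2 + 3*x*y + 3*x + y**3 + 2*y**2 + y.
Note: deg(f) ≤ deg(F) = 3; strict inequality happens when F is divisible by Z (lost terms).


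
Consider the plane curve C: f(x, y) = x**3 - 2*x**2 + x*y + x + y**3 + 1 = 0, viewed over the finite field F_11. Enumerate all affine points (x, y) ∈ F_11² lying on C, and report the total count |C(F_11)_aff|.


Affine F_11-points: {(0, 10), (1, 2), (2, 6), (2, 10), (5, 2), (5, 4), (5, 5), (7, 0), (7, 2), (7, 9), (8, 7), (9, 6)}; count = 12.

For each of the 121 pairs (x, y) ∈ F_11², evaluate f(x, y) mod 11. Record the zeros.
  x = 0: [0↦1, 1↦2, 2↦9, 3↦6, 4↦10, 5↦5, 6↦8, 7↦3, 8↦7, 9↦4, 10↦0]  zeros at y ∈ {10}
  x = 1: [0↦1, 1↦3, 2↦0, 3↦9, 4↦3, 5↦10, 6↦3, 7↦10, 8↦4, 9↦2, 10↦10]  zeros at y ∈ {2}
  x = 2: [0↦3, 1↦6, 2↦4, 3↦3, 4↦9, 5↦6, 6↦0, 7↦8, 8↦3, 9↦2, 10↦0]  zeros at y ∈ {6, 10}
  x = 3: [0↦2, 1↦6, 2↦5, 3↦5, 4↦1, 5↦10, 6↦5, 7↦3, 8↦10, 9↦10, 10↦9]  zeros at y ∈ ∅
  x = 4: [0↦4, 1↦9, 2↦9, 3↦10, 4↦7, 5↦6, 6↦2, 7↦1, 8↦9, 9↦10, 10↦10]  zeros at y ∈ ∅
  x = 5: [0↦4, 1↦10, 2↦0, 3↦2, 4↦0, 5↦0, 6↦8, 7↦8, 8↦6, 9↦8, 10↦9]  zeros at y ∈ {2, 4, 5}
  x = 6: [0↦8, 1↦4, 2↦6, 3↦9, 4↦8, 5↦9, 6↦7, 7↦8, 8↦7, 9↦10, 10↦1]  zeros at y ∈ ∅
  x = 7: [0↦0, 1↦8, 2↦0, 3↦4, 4↦4, 5↦6, 6↦5, 7↦7, 8↦7, 9↦0, 10↦3]  zeros at y ∈ {0, 2, 9}
  x = 8: [0↦8, 1↦6, 2↦10, 3↦4, 4↦5, 5↦8, 6↦8, 7↦0, 8↦1, 9↦6, 10↦10]  zeros at y ∈ {7}
  x = 9: [0↦5, 1↦4, 2↦9, 3↦4, 4↦6, 5↦10, 6↦0, 7↦4, 8↦6, 9↦1, 10↦6]  zeros at y ∈ {6}
  x = 10: [0↦8, 1↦8, 2↦3, 3↦10, 4↦2, 5↦7, 6↦9, 7↦3, 8↦6, 9↦2, 10↦8]  zeros at y ∈ ∅
Collecting zeros: affine points = {(0, 10), (1, 2), (2, 6), (2, 10), (5, 2), (5, 4), (5, 5), (7, 0), (7, 2), (7, 9), (8, 7), (9, 6)}.
Total count |C(F_11)_aff| = 12.


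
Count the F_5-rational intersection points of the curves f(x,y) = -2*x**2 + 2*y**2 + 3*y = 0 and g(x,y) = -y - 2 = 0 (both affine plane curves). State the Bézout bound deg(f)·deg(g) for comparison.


Common zeros: {(1, 3), (4, 3)}; count = 2; Bézout bound = 2.

deg(f) = 2, deg(g) = 1, so Bézout bound = 2.
Scan x ∈ F_5. For each x, list the y ∈ F_5 with f(x, y) ≡ 0 and those with g(x, y) ≡ 0 (mod 5); the common zeros in that column are the intersection.
  x = 0: f ≡ 0 at y ∈ {0, 1}; g ≡ 0 at y ∈ {3}; common: ∅.
  x = 1: f ≡ 0 at y ∈ {3}; g ≡ 0 at y ∈ {3}; common: {3}.
  x = 2: f ≡ 0 at y ∈ ∅; g ≡ 0 at y ∈ {3}; common: ∅.
  x = 3: f ≡ 0 at y ∈ ∅; g ≡ 0 at y ∈ {3}; common: ∅.
  x = 4: f ≡ 0 at y ∈ {3}; g ≡ 0 at y ∈ {3}; common: {3}.
Collecting: common zeros = {(1, 3), (4, 3)}, so the count is 2.
Comparison with the Bézout bound: 2 ≤ 2 = deg(f)·deg(g), as expected for curves with no common component (the bound is attained).


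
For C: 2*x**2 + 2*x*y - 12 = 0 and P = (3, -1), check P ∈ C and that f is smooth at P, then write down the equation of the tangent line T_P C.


Tangent line at P: 10*x + 6*y - 24 = 0.

Step 1: f(3, -1) = 0, so P lies on C.
Step 2: partial derivatives
  f_x(x, y) = 4*x + 2*y, f_y(x, y) = 2*x.
  f_x(P) = 10, f_y(P) = 6 (gradient nonzero, so P is smooth).
Step 3: tangent line at P: 10·(x − 3) + 6·(y − -1) = 0.
Expanding: 10*x + 6*y - 24 = 0.


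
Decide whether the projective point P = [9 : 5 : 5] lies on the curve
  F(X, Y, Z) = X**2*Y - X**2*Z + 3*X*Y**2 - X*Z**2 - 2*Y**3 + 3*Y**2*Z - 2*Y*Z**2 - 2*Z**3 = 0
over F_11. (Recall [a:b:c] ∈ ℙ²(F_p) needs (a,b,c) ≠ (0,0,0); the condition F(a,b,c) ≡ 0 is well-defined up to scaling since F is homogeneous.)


F(9,5,5) ≡ 9 (mod 11); P is NOT on the curve.

Evaluate F(9, 5, 5) term-by-term (mod 11).
  X**2*Y ↦ 1·81·5·1 = 405
  -X**2*Z ↦ -1·81·1·5 = -405
  3*X*Y**2 ↦ 3·9·25·1 = 675
  -X*Z**2 ↦ -1·9·1·25 = -225
  -2*Y**3 ↦ -2·1·125·1 = -250
  3*Y**2*Z ↦ 3·1·25·5 = 375
  -2*Y*Z**2 ↦ -2·1·5·25 = -250
  -2*Z**3 ↦ -2·1·1·125 = -250
Sum: F(9, 5, 5) = (405) + (-405) + (675) + (-225) + (-250) + (375) + (-250) + (-250) = 75.
Reducing mod 11: 75 ≡ 9 (mod 11).
Since F(a, b, c) ≡ 9 ≠ 0 (mod 11), P does NOT lie on the curve.


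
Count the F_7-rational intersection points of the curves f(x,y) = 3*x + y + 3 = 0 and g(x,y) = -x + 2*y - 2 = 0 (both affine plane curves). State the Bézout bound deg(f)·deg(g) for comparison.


Common zeros: ∅; count = 0; Bézout bound = 1.

deg(f) = 1, deg(g) = 1, so Bézout bound = 1.
Scan x ∈ F_7. For each x, list the y ∈ F_7 with f(x, y) ≡ 0 and those with g(x, y) ≡ 0 (mod 7); the common zeros in that column are the intersection.
  x = 0: f ≡ 0 at y ∈ {4}; g ≡ 0 at y ∈ {1}; common: ∅.
  x = 1: f ≡ 0 at y ∈ {1}; g ≡ 0 at y ∈ {5}; common: ∅.
  x = 2: f ≡ 0 at y ∈ {5}; g ≡ 0 at y ∈ {2}; common: ∅.
  x = 3: f ≡ 0 at y ∈ {2}; g ≡ 0 at y ∈ {6}; common: ∅.
  x = 4: f ≡ 0 at y ∈ {6}; g ≡ 0 at y ∈ {3}; common: ∅.
  x = 5: f ≡ 0 at y ∈ {3}; g ≡ 0 at y ∈ {0}; common: ∅.
  x = 6: f ≡ 0 at y ∈ {0}; g ≡ 0 at y ∈ {4}; common: ∅.
Collecting: common zeros = ∅, so the count is 0.
Comparison with the Bézout bound: 0 ≤ 1 = deg(f)·deg(g), as expected for curves with no common component (the affine F_7-count falls short of the bound because intersections may lie at infinity, over extension fields, or carry multiplicity).


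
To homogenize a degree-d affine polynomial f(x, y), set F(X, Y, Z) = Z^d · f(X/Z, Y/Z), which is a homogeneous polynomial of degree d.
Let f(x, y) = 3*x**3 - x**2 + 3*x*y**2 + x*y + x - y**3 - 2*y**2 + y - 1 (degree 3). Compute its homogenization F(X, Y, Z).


F(X, Y, Z) = 3*X**3 - X**2*Z + 3*X*Y**2 + X*Y*Z + X*Z**2 - Y**3 - 2*Y**2*Z + Y*Z**2 - Z**3

deg(f) = 3.
Substitute x = X/Z, y = Y/Z into f, then multiply by Z^3.
  monomial 3·x^3·y^0 ↦ 3·X^3·Y^0·Z^0.
  monomial -1·x^2·y^0 ↦ -1·X^2·Y^0·Z^1.
  monomial 3·x^1·y^2 ↦ 3·X^1·Y^2·Z^0.
  monomial 1·x^1·y^1 ↦ 1·X^1·Y^1·Z^1.
  monomial 1·x^1·y^0 ↦ 1·X^1·Y^0·Z^2.
  monomial -1·x^0·y^3 ↦ -1·X^0·Y^3·Z^0.
  monomial -2·x^0·y^2 ↦ -2·X^0·Y^2·Z^1.
  monomial 1·x^0·y^1 ↦ 1·X^0·Y^1·Z^2.
  monomial -1·x^0·y^0 ↦ -1·X^0·Y^0·Z^3.
Collecting: F(X, Y, Z) = 3*X**3 - X**2*Z + 3*X*Y**2 + X*Y*Z + X*Z**2 - Y**3 - 2*Y**2*Z + Y*Z**2 - Z**3.


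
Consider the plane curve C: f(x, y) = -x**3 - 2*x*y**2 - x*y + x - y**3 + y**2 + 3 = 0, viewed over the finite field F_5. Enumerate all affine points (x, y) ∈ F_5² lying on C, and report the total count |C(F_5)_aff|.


Affine F_5-points: {(0, 3), (0, 4), (1, 1), (3, 1), (3, 2)}; count = 5.

For each of the 25 pairs (x, y) ∈ F_5², evaluate f(x, y) mod 5. Record the zeros.
  x = 0: [0↦3, 1↦3, 2↦4, 3↦0, 4↦0]  zeros at y ∈ {3, 4}
  x = 1: [0↦3, 1↦0, 2↦4, 3↦4, 4↦4]  zeros at y ∈ {1}
  x = 2: [0↦2, 1↦1, 2↦3, 3↦2, 4↦2]  zeros at y ∈ ∅
  x = 3: [0↦4, 1↦0, 2↦0, 3↦3, 4↦3]  zeros at y ∈ {1, 2}
  x = 4: [0↦3, 1↦1, 2↦4, 3↦1, 4↦1]  zeros at y ∈ ∅
Collecting zeros: affine points = {(0, 3), (0, 4), (1, 1), (3, 1), (3, 2)}.
Total count |C(F_5)_aff| = 5.


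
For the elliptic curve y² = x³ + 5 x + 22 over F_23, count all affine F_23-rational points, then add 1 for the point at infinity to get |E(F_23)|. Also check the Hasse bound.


Affine points = {(3, 8), (3, 15), (7, 3), (7, 20), (12, 4), (12, 19), (16, 9), (16, 14), (17, 11), (17, 12), (20, 7), (20, 16), (21, 2), (21, 21), (22, 4), (22, 19)}; affine count = 16; |E(F_23)| = 17.

Discriminant check: Δ ∝ 4a³ + 27b² = 4·5³ + 27·22² = 4·125 + 27·484 ≡ 21 (mod 23). Nonzero ⇒ E is nonsingular.
For each x ∈ F_23, compute rhs = x³ + 5·x + 22 mod 23, then count y ∈ F_23 with y² ≡ rhs.
  x = 0: rhs = 22, matching y values: none (0 points).
  x = 1: rhs = 5, matching y values: none (0 points).
  x = 2: rhs = 17, matching y values: none (0 points).
  x = 3: rhs = 18, matching y values: 8, 15 (2 points).
  x = 4: rhs = 14, matching y values: none (0 points).
  x = 5: rhs = 11, matching y values: none (0 points).
  x = 6: rhs = 15, matching y values: none (0 points).
  x = 7: rhs = 9, matching y values: 3, 20 (2 points).
  x = 8: rhs = 22, matching y values: none (0 points).
  x = 9: rhs = 14, matching y values: none (0 points).
  x = 10: rhs = 14, matching y values: none (0 points).
  x = 11: rhs = 5, matching y values: none (0 points).
  x = 12: rhs = 16, matching y values: 4, 19 (2 points).
  x = 13: rhs = 7, matching y values: none (0 points).
  x = 14: rhs = 7, matching y values: none (0 points).
  x = 15: rhs = 22, matching y values: none (0 points).
  x = 16: rhs = 12, matching y values: 9, 14 (2 points).
  x = 17: rhs = 6, matching y values: 11, 12 (2 points).
  x = 18: rhs = 10, matching y values: none (0 points).
  x = 19: rhs = 7, matching y values: none (0 points).
  x = 20: rhs = 3, matching y values: 7, 16 (2 points).
  x = 21: rhs = 4, matching y values: 2, 21 (2 points).
  x = 22: rhs = 16, matching y values: 4, 19 (2 points).
Total affine count: 16.
Full point count |E(F_23)| = 16 + 1 = 17.
Hasse bound: |17 − (23+1)| = |-7| = 7 ≤ 2√23 ≈ 9.5917 ✓.


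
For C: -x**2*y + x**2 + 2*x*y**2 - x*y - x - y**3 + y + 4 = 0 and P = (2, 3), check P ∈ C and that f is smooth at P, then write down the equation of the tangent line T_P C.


Tangent line at P: 6*x - 8*y + 12 = 0.

Step 1: f(2, 3) = 0, so P lies on C.
Step 2: partial derivatives
  f_x(x, y) = -2*x*y + 2*x + 2*y**2 - y - 1, f_y(x, y) = -x**2 + 4*x*y - x - 3*y**2 + 1.
  f_x(P) = 6, f_y(P) = -8 (gradient nonzero, so P is smooth).
Step 3: tangent line at P: 6·(x − 2) + -8·(y − 3) = 0.
Expanding: 6*x - 8*y + 12 = 0.


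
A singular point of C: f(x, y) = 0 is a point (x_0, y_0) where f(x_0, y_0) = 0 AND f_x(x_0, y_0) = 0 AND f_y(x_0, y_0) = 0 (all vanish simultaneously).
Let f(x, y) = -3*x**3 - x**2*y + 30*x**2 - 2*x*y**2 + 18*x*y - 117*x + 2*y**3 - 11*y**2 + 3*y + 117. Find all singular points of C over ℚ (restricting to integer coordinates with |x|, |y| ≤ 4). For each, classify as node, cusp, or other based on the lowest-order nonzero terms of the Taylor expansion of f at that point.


Singular points: {(3, 3)}; classification: cusp.

Compute partial derivatives:
  f_x = -9*x**2 - 2*x*y + 60*x - 2*y**2 + 18*y - 117.
  f_y = -x**2 - 4*x*y + 18*x + 6*y**2 - 22*y + 3.
Scan x_0 ∈ {−4, ..., 4}. For each x_0, f_y(x_0, y) is a polynomial in y; find its integer roots y ∈ {−4, ..., 4}, then test f_x and f at those candidates.
  x = -4: f_y(-4, y) = 6*y**2 - 6*y - 85; no integer root y with |y| ≤ 4.
  x = -3: f_y(-3, y) = 6*y**2 - 10*y - 60; no integer root y with |y| ≤ 4.
  x = -2: f_y(-2, y) = 6*y**2 - 14*y - 37; no integer root y with |y| ≤ 4.
  x = -1: f_y(-1, y) = 6*y**2 - 18*y - 16; no integer root y with |y| ≤ 4.
  x = 0: f_y(0, y) = 6*y**2 - 22*y + 3; no integer root y with |y| ≤ 4.
  x = 1: f_y(1, y) = 6*y**2 - 26*y + 20; vanishes at y ∈ {1}. (1, 1): f_x = -52 ≠ 0.
  x = 2: f_y(2, y) = 6*y**2 - 30*y + 35; no integer root y with |y| ≤ 4.
  x = 3: f_y(3, y) = 6*y**2 - 34*y + 48; vanishes at y ∈ {3}. (3, 3): f_x = 0, f = 0 — SINGULAR.
  x = 4: f_y(4, y) = 6*y**2 - 38*y + 59; no integer root y with |y| ≤ 4.
Only singular point on the grid: (3, 3).
Classify: substitute x = 3 + u, y = 3 + v and expand: f = -3*u**3 - u**2*v - 2*u*v**2 + 2*v**3 + v**2.
No constant or linear terms (consistent with a singular point). Quadratic part: v**2. Cubic part: -3*u**3 - u**2*v - 2*u*v**2 + 2*v**3.
The quadratic part v**2 is a perfect square, so there is a single (double) tangent line v = 0, i.e. y = 3. Restricting the cubic part to that line (v = 0) leaves -3*u**3 ≠ 0, so f is not divisible by v and the branch is v² ≈ 3*u**3 to lowest order — this is a cusp.
Classification: cusp.


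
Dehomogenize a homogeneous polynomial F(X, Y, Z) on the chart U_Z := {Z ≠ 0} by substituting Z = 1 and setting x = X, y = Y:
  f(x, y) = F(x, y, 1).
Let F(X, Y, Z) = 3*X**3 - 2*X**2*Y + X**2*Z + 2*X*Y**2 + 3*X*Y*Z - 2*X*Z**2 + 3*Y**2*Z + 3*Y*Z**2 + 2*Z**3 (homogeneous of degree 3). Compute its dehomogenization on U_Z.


f(x, y) = 3*x**3 - 2*x**2*y + x**2 + 2*x*y**2 + 3*x*y - 2*x + 3*y**2 + 3*y + 2

On U_Z we set Z = 1. Each monomial c·X^i·Y^j·Z^k in F becomes c·x^i·y^j·1^k = c·x^i·y^j.
Substituting Z = 1: F(X, Y, 1) = 3*x**3 - 2*x**2*y + x**2 + 2*x*y**2 + 3*x*y - 2*x + 3*y**2 + 3*y + 2.
Note: deg(f) ≤ deg(F) = 3; strict inequality happens when F is divisible by Z (lost terms).


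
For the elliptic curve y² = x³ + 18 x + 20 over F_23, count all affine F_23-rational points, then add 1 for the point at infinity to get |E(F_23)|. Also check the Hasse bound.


Affine points = {(1, 4), (1, 19), (2, 8), (2, 15), (3, 3), (3, 20), (4, 8), (4, 15), (7, 11), (7, 12), (8, 3), (8, 20), (10, 2), (10, 21), (11, 10), (11, 13), (12, 3), (12, 20), (13, 6), (13, 17), (14, 7), (14, 16), (15, 10), (15, 13), (17, 8), (17, 15), (18, 9), (18, 14), (20, 10), (20, 13), (22, 1), (22, 22)}; affine count = 32; |E(F_23)| = 33.

Discriminant check: Δ ∝ 4a³ + 27b² = 4·18³ + 27·20² = 4·5832 + 27·400 ≡ 19 (mod 23). Nonzero ⇒ E is nonsingular.
For each x ∈ F_23, compute rhs = x³ + 18·x + 20 mod 23, then count y ∈ F_23 with y² ≡ rhs.
  x = 0: rhs = 20, matching y values: none (0 points).
  x = 1: rhs = 16, matching y values: 4, 19 (2 points).
  x = 2: rhs = 18, matching y values: 8, 15 (2 points).
  x = 3: rhs = 9, matching y values: 3, 20 (2 points).
  x = 4: rhs = 18, matching y values: 8, 15 (2 points).
  x = 5: rhs = 5, matching y values: none (0 points).
  x = 6: rhs = 22, matching y values: none (0 points).
  x = 7: rhs = 6, matching y values: 11, 12 (2 points).
  x = 8: rhs = 9, matching y values: 3, 20 (2 points).
  x = 9: rhs = 14, matching y values: none (0 points).
  x = 10: rhs = 4, matching y values: 2, 21 (2 points).
  x = 11: rhs = 8, matching y values: 10, 13 (2 points).
  x = 12: rhs = 9, matching y values: 3, 20 (2 points).
  x = 13: rhs = 13, matching y values: 6, 17 (2 points).
  x = 14: rhs = 3, matching y values: 7, 16 (2 points).
  x = 15: rhs = 8, matching y values: 10, 13 (2 points).
  x = 16: rhs = 11, matching y values: none (0 points).
  x = 17: rhs = 18, matching y values: 8, 15 (2 points).
  x = 18: rhs = 12, matching y values: 9, 14 (2 points).
  x = 19: rhs = 22, matching y values: none (0 points).
  x = 20: rhs = 8, matching y values: 10, 13 (2 points).
  x = 21: rhs = 22, matching y values: none (0 points).
  x = 22: rhs = 1, matching y values: 1, 22 (2 points).
Total affine count: 32.
Full point count |E(F_23)| = 32 + 1 = 33.
Hasse bound: |33 − (23+1)| = |9| = 9 ≤ 2√23 ≈ 9.5917 ✓.


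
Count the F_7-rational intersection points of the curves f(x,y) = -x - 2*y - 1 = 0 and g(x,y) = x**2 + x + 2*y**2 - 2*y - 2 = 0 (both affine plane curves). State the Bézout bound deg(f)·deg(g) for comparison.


Common zeros: ∅; count = 0; Bézout bound = 2.

deg(f) = 1, deg(g) = 2, so Bézout bound = 2.
Scan x ∈ F_7. For each x, list the y ∈ F_7 with f(x, y) ≡ 0 and those with g(x, y) ≡ 0 (mod 7); the common zeros in that column are the intersection.
  x = 0: f ≡ 0 at y ∈ {3}; g ≡ 0 at y ∈ ∅; common: ∅.
  x = 1: f ≡ 0 at y ∈ {6}; g ≡ 0 at y ∈ {0, 1}; common: ∅.
  x = 2: f ≡ 0 at y ∈ {2}; g ≡ 0 at y ∈ {4}; common: ∅.
  x = 3: f ≡ 0 at y ∈ {5}; g ≡ 0 at y ∈ {2, 6}; common: ∅.
  x = 4: f ≡ 0 at y ∈ {1}; g ≡ 0 at y ∈ {4}; common: ∅.
  x = 5: f ≡ 0 at y ∈ {4}; g ≡ 0 at y ∈ {0, 1}; common: ∅.
  x = 6: f ≡ 0 at y ∈ {0}; g ≡ 0 at y ∈ ∅; common: ∅.
Collecting: common zeros = ∅, so the count is 0.
Comparison with the Bézout bound: 0 ≤ 2 = deg(f)·deg(g), as expected for curves with no common component (the affine F_7-count falls short of the bound because intersections may lie at infinity, over extension fields, or carry multiplicity).


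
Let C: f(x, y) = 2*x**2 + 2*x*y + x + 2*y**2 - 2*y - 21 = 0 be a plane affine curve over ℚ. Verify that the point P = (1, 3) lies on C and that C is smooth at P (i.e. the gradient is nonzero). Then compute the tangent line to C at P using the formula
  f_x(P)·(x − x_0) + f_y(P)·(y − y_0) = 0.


Tangent line at P: 11*x + 12*y - 47 = 0.

Step 1: f(1, 3) = 0, so P lies on C.
Step 2: partial derivatives
  f_x(x, y) = 4*x + 2*y + 1, f_y(x, y) = 2*x + 4*y - 2.
  f_x(P) = 11, f_y(P) = 12 (gradient nonzero, so P is smooth).
Step 3: tangent line at P: 11·(x − 1) + 12·(y − 3) = 0.
Expanding: 11*x + 12*y - 47 = 0.


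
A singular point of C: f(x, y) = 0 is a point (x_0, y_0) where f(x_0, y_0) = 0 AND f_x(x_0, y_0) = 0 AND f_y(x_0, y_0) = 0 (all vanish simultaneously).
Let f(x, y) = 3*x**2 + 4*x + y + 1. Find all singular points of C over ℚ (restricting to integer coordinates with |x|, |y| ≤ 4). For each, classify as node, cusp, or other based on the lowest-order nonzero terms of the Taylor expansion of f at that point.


No singular points in the scanned grid; C is smooth there.

Compute partial derivatives:
  f_x = 6*x + 4.
  f_y = 1.
f_y = 1 is a nonzero constant, so f_y never vanishes: no point (x, y) can satisfy f = f_x = f_y = 0. In particular no (x, y) ∈ {−4, ..., 4}² is singular; the curve is smooth.


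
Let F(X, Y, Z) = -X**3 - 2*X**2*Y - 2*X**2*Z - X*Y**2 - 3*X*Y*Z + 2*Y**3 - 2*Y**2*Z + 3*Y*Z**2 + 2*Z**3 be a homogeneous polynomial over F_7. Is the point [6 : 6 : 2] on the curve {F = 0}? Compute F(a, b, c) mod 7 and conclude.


F(6,6,2) ≡ 6 (mod 7); P is NOT on the curve.

Evaluate F(6, 6, 2) term-by-term (mod 7).
  -X**3 ↦ -1·216·1·1 = -216
  -2*X**2*Y ↦ -2·36·6·1 = -432
  -2*X**2*Z ↦ -2·36·1·2 = -144
  -X*Y**2 ↦ -1·6·36·1 = -216
  -3*X*Y*Z ↦ -3·6·6·2 = -216
  2*Y**3 ↦ 2·1·216·1 = 432
  -2*Y**2*Z ↦ -2·1·36·2 = -144
  3*Y*Z**2 ↦ 3·1·6·4 = 72
  2*Z**3 ↦ 2·1·1·8 = 16
Sum: F(6, 6, 2) = (-216) + (-432) + (-144) + (-216) + (-216) + (432) + (-144) + (72) + (16) = -848.
Reducing mod 7: -848 ≡ 6 (mod 7).
Since F(a, b, c) ≡ 6 ≠ 0 (mod 7), P does NOT lie on the curve.


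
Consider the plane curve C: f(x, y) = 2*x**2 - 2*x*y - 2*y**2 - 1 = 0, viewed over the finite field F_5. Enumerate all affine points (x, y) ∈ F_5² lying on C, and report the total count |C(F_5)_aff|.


Affine F_5-points: ∅; count = 0.

For each of the 25 pairs (x, y) ∈ F_5², evaluate f(x, y) mod 5. Record the zeros.
  x = 0: [0↦4, 1↦2, 2↦1, 3↦1, 4↦2]  zeros at y ∈ ∅
  x = 1: [0↦1, 1↦2, 2↦4, 3↦2, 4↦1]  zeros at y ∈ ∅
  x = 2: [0↦2, 1↦1, 2↦1, 3↦2, 4↦4]  zeros at y ∈ ∅
  x = 3: [0↦2, 1↦4, 2↦2, 3↦1, 4↦1]  zeros at y ∈ ∅
  x = 4: [0↦1, 1↦1, 2↦2, 3↦4, 4↦2]  zeros at y ∈ ∅
Collecting zeros: affine points = ∅.
Total count |C(F_5)_aff| = 0.


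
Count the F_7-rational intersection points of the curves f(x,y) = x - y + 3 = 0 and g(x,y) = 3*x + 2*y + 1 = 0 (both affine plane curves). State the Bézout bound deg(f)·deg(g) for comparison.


Common zeros: {(0, 3)}; count = 1; Bézout bound = 1.

deg(f) = 1, deg(g) = 1, so Bézout bound = 1.
Scan x ∈ F_7. For each x, list the y ∈ F_7 with f(x, y) ≡ 0 and those with g(x, y) ≡ 0 (mod 7); the common zeros in that column are the intersection.
  x = 0: f ≡ 0 at y ∈ {3}; g ≡ 0 at y ∈ {3}; common: {3}.
  x = 1: f ≡ 0 at y ∈ {4}; g ≡ 0 at y ∈ {5}; common: ∅.
  x = 2: f ≡ 0 at y ∈ {5}; g ≡ 0 at y ∈ {0}; common: ∅.
  x = 3: f ≡ 0 at y ∈ {6}; g ≡ 0 at y ∈ {2}; common: ∅.
  x = 4: f ≡ 0 at y ∈ {0}; g ≡ 0 at y ∈ {4}; common: ∅.
  x = 5: f ≡ 0 at y ∈ {1}; g ≡ 0 at y ∈ {6}; common: ∅.
  x = 6: f ≡ 0 at y ∈ {2}; g ≡ 0 at y ∈ {1}; common: ∅.
Collecting: common zeros = {(0, 3)}, so the count is 1.
Comparison with the Bézout bound: 1 ≤ 1 = deg(f)·deg(g), as expected for curves with no common component (the bound is attained).


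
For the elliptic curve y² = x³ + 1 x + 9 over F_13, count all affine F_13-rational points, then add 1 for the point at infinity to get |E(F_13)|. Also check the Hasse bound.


Affine points = {(0, 3), (0, 10), (3, 0), (4, 5), (4, 8), (5, 3), (5, 10), (6, 6), (6, 7), (8, 3), (8, 10), (11, 5), (11, 8)}; affine count = 13; |E(F_13)| = 14.

Discriminant check: Δ ∝ 4a³ + 27b² = 4·1³ + 27·9² = 4·1 + 27·81 ≡ 7 (mod 13). Nonzero ⇒ E is nonsingular.
For each x ∈ F_13, compute rhs = x³ + 1·x + 9 mod 13, then count y ∈ F_13 with y² ≡ rhs.
  x = 0: rhs = 9, matching y values: 3, 10 (2 points).
  x = 1: rhs = 11, matching y values: none (0 points).
  x = 2: rhs = 6, matching y values: none (0 points).
  x = 3: rhs = 0, matching y values: 0 (1 points).
  x = 4: rhs = 12, matching y values: 5, 8 (2 points).
  x = 5: rhs = 9, matching y values: 3, 10 (2 points).
  x = 6: rhs = 10, matching y values: 6, 7 (2 points).
  x = 7: rhs = 8, matching y values: none (0 points).
  x = 8: rhs = 9, matching y values: 3, 10 (2 points).
  x = 9: rhs = 6, matching y values: none (0 points).
  x = 10: rhs = 5, matching y values: none (0 points).
  x = 11: rhs = 12, matching y values: 5, 8 (2 points).
  x = 12: rhs = 7, matching y values: none (0 points).
Total affine count: 13.
Full point count |E(F_13)| = 13 + 1 = 14.
Hasse bound: |14 − (13+1)| = |0| = 0 ≤ 2√13 ≈ 7.2111 ✓.


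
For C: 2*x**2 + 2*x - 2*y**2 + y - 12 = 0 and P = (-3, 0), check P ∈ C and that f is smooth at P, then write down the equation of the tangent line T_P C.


Tangent line at P: -10*x + y - 30 = 0.

Step 1: f(-3, 0) = 0, so P lies on C.
Step 2: partial derivatives
  f_x(x, y) = 4*x + 2, f_y(x, y) = 1 - 4*y.
  f_x(P) = -10, f_y(P) = 1 (gradient nonzero, so P is smooth).
Step 3: tangent line at P: -10·(x − -3) + 1·(y − 0) = 0.
Expanding: -10*x + y - 30 = 0.


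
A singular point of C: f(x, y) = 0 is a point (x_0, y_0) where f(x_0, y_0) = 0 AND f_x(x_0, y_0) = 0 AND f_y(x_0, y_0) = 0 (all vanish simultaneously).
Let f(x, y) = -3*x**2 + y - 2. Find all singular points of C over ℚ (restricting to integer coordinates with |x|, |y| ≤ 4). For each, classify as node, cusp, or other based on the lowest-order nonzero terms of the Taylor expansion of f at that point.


No singular points in the scanned grid; C is smooth there.

Compute partial derivatives:
  f_x = -6*x.
  f_y = 1.
f_y = 1 is a nonzero constant, so f_y never vanishes: no point (x, y) can satisfy f = f_x = f_y = 0. In particular no (x, y) ∈ {−4, ..., 4}² is singular; the curve is smooth.


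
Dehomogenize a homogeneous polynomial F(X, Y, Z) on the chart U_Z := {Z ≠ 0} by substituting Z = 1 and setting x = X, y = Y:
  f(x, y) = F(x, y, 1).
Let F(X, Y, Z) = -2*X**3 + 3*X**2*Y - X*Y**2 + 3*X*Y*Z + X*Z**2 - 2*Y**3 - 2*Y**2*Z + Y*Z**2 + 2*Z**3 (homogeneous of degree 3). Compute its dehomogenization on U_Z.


f(x, y) = -2*x**3 + 3*x**2*y - x*y**2 + 3*x*y + x - 2*y**3 - 2*y**2 + y + 2

On U_Z we set Z = 1. Each monomial c·X^i·Y^j·Z^k in F becomes c·x^i·y^j·1^k = c·x^i·y^j.
Substituting Z = 1: F(X, Y, 1) = -2*x**3 + 3*x**2*y - x*y**2 + 3*x*y + x - 2*y**3 - 2*y**2 + y + 2.
Note: deg(f) ≤ deg(F) = 3; strict inequality happens when F is divisible by Z (lost terms).


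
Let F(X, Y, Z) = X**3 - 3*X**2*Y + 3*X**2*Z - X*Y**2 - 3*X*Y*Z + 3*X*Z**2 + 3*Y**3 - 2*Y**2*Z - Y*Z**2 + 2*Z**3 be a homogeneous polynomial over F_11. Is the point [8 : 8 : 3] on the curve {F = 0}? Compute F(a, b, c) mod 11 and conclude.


F(8,8,3) ≡ 1 (mod 11); P is NOT on the curve.

Evaluate F(8, 8, 3) term-by-term (mod 11).
  X**3 ↦ 1·512·1·1 = 512
  -3*X**2*Y ↦ -3·64·8·1 = -1536
  3*X**2*Z ↦ 3·64·1·3 = 576
  -X*Y**2 ↦ -1·8·64·1 = -512
  -3*X*Y*Z ↦ -3·8·8·3 = -576
  3*X*Z**2 ↦ 3·8·1·9 = 216
  3*Y**3 ↦ 3·1·512·1 = 1536
  -2*Y**2*Z ↦ -2·1·64·3 = -384
  -Y*Z**2 ↦ -1·1·8·9 = -72
  2*Z**3 ↦ 2·1·1·27 = 54
Sum: F(8, 8, 3) = (512) + (-1536) + (576) + (-512) + (-576) + (216) + (1536) + (-384) + (-72) + (54) = -186.
Reducing mod 11: -186 ≡ 1 (mod 11).
Since F(a, b, c) ≡ 1 ≠ 0 (mod 11), P does NOT lie on the curve.


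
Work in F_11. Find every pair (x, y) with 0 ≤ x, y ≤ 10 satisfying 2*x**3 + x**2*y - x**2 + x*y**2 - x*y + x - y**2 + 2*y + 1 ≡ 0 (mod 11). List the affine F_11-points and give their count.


Affine F_11-points: {(1, 4), (2, 9), (5, 0), (6, 1), (6, 8), (8, 1), (8, 8), (10, 5), (10, 8)}; count = 9.

For each of the 121 pairs (x, y) ∈ F_11², evaluate f(x, y) mod 11. Record the zeros.
  x = 0: [0↦1, 1↦2, 2↦1, 3↦9, 4↦4, 5↦8, 6↦10, 7↦10, 8↦8, 9↦4, 10↦9]  zeros at y ∈ ∅
  x = 1: [0↦3, 1↦5, 2↦7, 3↦9, 4↦0, 5↦2, 6↦4, 7↦6, 8↦8, 9↦10, 10↦1]  zeros at y ∈ {4}
  x = 2: [0↦4, 1↦9, 2↦5, 3↦3, 4↦3, 5↦5, 6↦9, 7↦4, 8↦1, 9↦0, 10↦1]  zeros at y ∈ {9}
  x = 3: [0↦5, 1↦4, 2↦7, 3↦3, 4↦3, 5↦7, 6↦4, 7↦5, 8↦10, 9↦8, 10↦10]  zeros at y ∈ ∅
  x = 4: [0↦7, 1↦2, 2↦3, 3↦10, 4↦1, 5↦9, 6↦1, 7↦10, 8↦3, 9↦2, 10↦7]  zeros at y ∈ ∅
  x = 5: [0↦0, 1↦4, 2↦5, 3↦3, 4↦9, 5↦1, 6↦1, 7↦9, 8↦3, 9↦5, 10↦4]  zeros at y ∈ {0}
  x = 6: [0↦7, 1↦0, 2↦3, 3↦5, 4↦6, 5↦6, 6↦5, 7↦3, 8↦0, 9↦7, 10↦2]  zeros at y ∈ {1, 8}
  x = 7: [0↦7, 1↦2, 2↦9, 3↦6, 4↦4, 5↦3, 6↦3, 7↦4, 8↦6, 9↦9, 10↦2]  zeros at y ∈ ∅
  x = 8: [0↦1, 1↦0, 2↦2, 3↦7, 4↦4, 5↦4, 6↦7, 7↦2, 8↦0, 9↦1, 10↦5]  zeros at y ∈ {1, 8}
  x = 9: [0↦1, 1↦6, 2↦5, 3↦9, 4↦7, 5↦10, 6↦7, 7↦9, 8↦5, 9↦6, 10↦1]  zeros at y ∈ ∅
  x = 10: [0↦8, 1↦10, 2↦8, 3↦2, 4↦3, 5↦0, 6↦4, 7↦4, 8↦0, 9↦3, 10↦2]  zeros at y ∈ {5, 8}
Collecting zeros: affine points = {(1, 4), (2, 9), (5, 0), (6, 1), (6, 8), (8, 1), (8, 8), (10, 5), (10, 8)}.
Total count |C(F_11)_aff| = 9.


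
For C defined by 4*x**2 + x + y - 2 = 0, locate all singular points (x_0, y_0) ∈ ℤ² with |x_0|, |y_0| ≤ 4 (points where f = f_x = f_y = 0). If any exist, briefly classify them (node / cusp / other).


No singular points in the scanned grid; C is smooth there.

Compute partial derivatives:
  f_x = 8*x + 1.
  f_y = 1.
f_y = 1 is a nonzero constant, so f_y never vanishes: no point (x, y) can satisfy f = f_x = f_y = 0. In particular no (x, y) ∈ {−4, ..., 4}² is singular; the curve is smooth.


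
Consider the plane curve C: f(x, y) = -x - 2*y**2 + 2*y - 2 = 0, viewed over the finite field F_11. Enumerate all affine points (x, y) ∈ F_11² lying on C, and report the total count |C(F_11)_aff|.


Affine F_11-points: {(2, 5), (2, 7), (4, 6), (5, 2), (5, 10), (7, 4), (7, 8), (8, 3), (8, 9), (9, 0), (9, 1)}; count = 11.

For each of the 121 pairs (x, y) ∈ F_11², evaluate f(x, y) mod 11. Record the zeros.
  x = 0: [0↦9, 1↦9, 2↦5, 3↦8, 4↦7, 5↦2, 6↦4, 7↦2, 8↦7, 9↦8, 10↦5]  zeros at y ∈ ∅
  x = 1: [0↦8, 1↦8, 2↦4, 3↦7, 4↦6, 5↦1, 6↦3, 7↦1, 8↦6, 9↦7, 10↦4]  zeros at y ∈ ∅
  x = 2: [0↦7, 1↦7, 2↦3, 3↦6, 4↦5, 5↦0, 6↦2, 7↦0, 8↦5, 9↦6, 10↦3]  zeros at y ∈ {5, 7}
  x = 3: [0↦6, 1↦6, 2↦2, 3↦5, 4↦4, 5↦10, 6↦1, 7↦10, 8↦4, 9↦5, 10↦2]  zeros at y ∈ ∅
  x = 4: [0↦5, 1↦5, 2↦1, 3↦4, 4↦3, 5↦9, 6↦0, 7↦9, 8↦3, 9↦4, 10↦1]  zeros at y ∈ {6}
  x = 5: [0↦4, 1↦4, 2↦0, 3↦3, 4↦2, 5↦8, 6↦10, 7↦8, 8↦2, 9↦3, 10↦0]  zeros at y ∈ {2, 10}
  x = 6: [0↦3, 1↦3, 2↦10, 3↦2, 4↦1, 5↦7, 6↦9, 7↦7, 8↦1, 9↦2, 10↦10]  zeros at y ∈ ∅
  x = 7: [0↦2, 1↦2, 2↦9, 3↦1, 4↦0, 5↦6, 6↦8, 7↦6, 8↦0, 9↦1, 10↦9]  zeros at y ∈ {4, 8}
  x = 8: [0↦1, 1↦1, 2↦8, 3↦0, 4↦10, 5↦5, 6↦7, 7↦5, 8↦10, 9↦0, 10↦8]  zeros at y ∈ {3, 9}
  x = 9: [0↦0, 1↦0, 2↦7, 3↦10, 4↦9, 5↦4, 6↦6, 7↦4, 8↦9, 9↦10, 10↦7]  zeros at y ∈ {0, 1}
  x = 10: [0↦10, 1↦10, 2↦6, 3↦9, 4↦8, 5↦3, 6↦5, 7↦3, 8↦8, 9↦9, 10↦6]  zeros at y ∈ ∅
Collecting zeros: affine points = {(2, 5), (2, 7), (4, 6), (5, 2), (5, 10), (7, 4), (7, 8), (8, 3), (8, 9), (9, 0), (9, 1)}.
Total count |C(F_11)_aff| = 11.


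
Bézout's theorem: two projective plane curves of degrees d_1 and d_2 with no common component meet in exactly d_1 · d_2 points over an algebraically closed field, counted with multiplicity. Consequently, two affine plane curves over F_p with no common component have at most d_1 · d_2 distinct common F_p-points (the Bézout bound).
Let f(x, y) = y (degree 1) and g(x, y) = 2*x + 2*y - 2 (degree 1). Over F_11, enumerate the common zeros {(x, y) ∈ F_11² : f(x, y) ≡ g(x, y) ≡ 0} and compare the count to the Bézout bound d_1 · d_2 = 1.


Common zeros: {(1, 0)}; count = 1; Bézout bound = 1.

deg(f) = 1, deg(g) = 1, so Bézout bound = 1.
Scan x ∈ F_11. For each x, list the y ∈ F_11 with f(x, y) ≡ 0 and those with g(x, y) ≡ 0 (mod 11); the common zeros in that column are the intersection.
  x = 0: f ≡ 0 at y ∈ {0}; g ≡ 0 at y ∈ {1}; common: ∅.
  x = 1: f ≡ 0 at y ∈ {0}; g ≡ 0 at y ∈ {0}; common: {0}.
  x = 2: f ≡ 0 at y ∈ {0}; g ≡ 0 at y ∈ {10}; common: ∅.
  x = 3: f ≡ 0 at y ∈ {0}; g ≡ 0 at y ∈ {9}; common: ∅.
  x = 4: f ≡ 0 at y ∈ {0}; g ≡ 0 at y ∈ {8}; common: ∅.
  x = 5: f ≡ 0 at y ∈ {0}; g ≡ 0 at y ∈ {7}; common: ∅.
  x = 6: f ≡ 0 at y ∈ {0}; g ≡ 0 at y ∈ {6}; common: ∅.
  x = 7: f ≡ 0 at y ∈ {0}; g ≡ 0 at y ∈ {5}; common: ∅.
  x = 8: f ≡ 0 at y ∈ {0}; g ≡ 0 at y ∈ {4}; common: ∅.
  x = 9: f ≡ 0 at y ∈ {0}; g ≡ 0 at y ∈ {3}; common: ∅.
  x = 10: f ≡ 0 at y ∈ {0}; g ≡ 0 at y ∈ {2}; common: ∅.
Collecting: common zeros = {(1, 0)}, so the count is 1.
Comparison with the Bézout bound: 1 ≤ 1 = deg(f)·deg(g), as expected for curves with no common component (the bound is attained).


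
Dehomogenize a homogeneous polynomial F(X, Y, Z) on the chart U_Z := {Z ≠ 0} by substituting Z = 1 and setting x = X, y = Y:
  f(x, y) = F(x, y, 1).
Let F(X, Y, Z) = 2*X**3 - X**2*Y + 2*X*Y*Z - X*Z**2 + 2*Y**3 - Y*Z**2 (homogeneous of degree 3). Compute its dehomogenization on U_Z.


f(x, y) = 2*x**3 - x**2*y + 2*x*y - x + 2*y**3 - y

On U_Z we set Z = 1. Each monomial c·X^i·Y^j·Z^k in F becomes c·x^i·y^j·1^k = c·x^i·y^j.
Substituting Z = 1: F(X, Y, 1) = 2*x**3 - x**2*y + 2*x*y - x + 2*y**3 - y.
Note: deg(f) ≤ deg(F) = 3; strict inequality happens when F is divisible by Z (lost terms).


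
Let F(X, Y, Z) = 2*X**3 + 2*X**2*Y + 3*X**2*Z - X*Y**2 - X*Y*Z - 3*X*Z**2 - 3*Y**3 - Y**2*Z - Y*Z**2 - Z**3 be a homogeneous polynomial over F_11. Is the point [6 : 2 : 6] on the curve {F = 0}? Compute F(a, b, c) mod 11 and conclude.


F(6,2,6) ≡ 1 (mod 11); P is NOT on the curve.

Evaluate F(6, 2, 6) term-by-term (mod 11).
  2*X**3 ↦ 2·216·1·1 = 432
  2*X**2*Y ↦ 2·36·2·1 = 144
  3*X**2*Z ↦ 3·36·1·6 = 648
  -X*Y**2 ↦ -1·6·4·1 = -24
  -X*Y*Z ↦ -1·6·2·6 = -72
  -3*X*Z**2 ↦ -3·6·1·36 = -648
  -3*Y**3 ↦ -3·1·8·1 = -24
  -Y**2*Z ↦ -1·1·4·6 = -24
  -Y*Z**2 ↦ -1·1·2·36 = -72
  -Z**3 ↦ -1·1·1·216 = -216
Sum: F(6, 2, 6) = (432) + (144) + (648) + (-24) + (-72) + (-648) + (-24) + (-24) + (-72) + (-216) = 144.
Reducing mod 11: 144 ≡ 1 (mod 11).
Since F(a, b, c) ≡ 1 ≠ 0 (mod 11), P does NOT lie on the curve.


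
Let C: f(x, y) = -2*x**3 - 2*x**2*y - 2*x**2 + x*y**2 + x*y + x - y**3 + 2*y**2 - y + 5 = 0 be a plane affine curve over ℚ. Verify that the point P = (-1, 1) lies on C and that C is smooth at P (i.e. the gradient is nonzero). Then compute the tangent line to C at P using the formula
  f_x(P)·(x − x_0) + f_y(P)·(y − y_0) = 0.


Tangent line at P: 5*x - 5*y + 10 = 0.

Step 1: f(-1, 1) = 0, so P lies on C.
Step 2: partial derivatives
  f_x(x, y) = -6*x**2 - 4*x*y - 4*x + y**2 + y + 1, f_y(x, y) = -2*x**2 + 2*x*y + x - 3*y**2 + 4*y - 1.
  f_x(P) = 5, f_y(P) = -5 (gradient nonzero, so P is smooth).
Step 3: tangent line at P: 5·(x − -1) + -5·(y − 1) = 0.
Expanding: 5*x - 5*y + 10 = 0.


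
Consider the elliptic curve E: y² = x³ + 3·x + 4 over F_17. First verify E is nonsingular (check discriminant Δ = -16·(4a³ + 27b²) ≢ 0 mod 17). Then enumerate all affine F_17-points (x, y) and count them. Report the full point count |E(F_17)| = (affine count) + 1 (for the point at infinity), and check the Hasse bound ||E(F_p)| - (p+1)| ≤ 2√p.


Affine points = {(0, 2), (0, 15), (1, 5), (1, 12), (2, 1), (2, 16), (5, 5), (5, 12), (6, 0), (8, 8), (8, 9), (11, 5), (11, 12), (12, 0), (13, 8), (13, 9), (14, 6), (14, 11), (16, 0)}; affine count = 19; |E(F_17)| = 20.

Discriminant check: Δ ∝ 4a³ + 27b² = 4·3³ + 27·4² = 4·27 + 27·16 ≡ 13 (mod 17). Nonzero ⇒ E is nonsingular.
For each x ∈ F_17, compute rhs = x³ + 3·x + 4 mod 17, then count y ∈ F_17 with y² ≡ rhs.
  x = 0: rhs = 4, matching y values: 2, 15 (2 points).
  x = 1: rhs = 8, matching y values: 5, 12 (2 points).
  x = 2: rhs = 1, matching y values: 1, 16 (2 points).
  x = 3: rhs = 6, matching y values: none (0 points).
  x = 4: rhs = 12, matching y values: none (0 points).
  x = 5: rhs = 8, matching y values: 5, 12 (2 points).
  x = 6: rhs = 0, matching y values: 0 (1 points).
  x = 7: rhs = 11, matching y values: none (0 points).
  x = 8: rhs = 13, matching y values: 8, 9 (2 points).
  x = 9: rhs = 12, matching y values: none (0 points).
  x = 10: rhs = 14, matching y values: none (0 points).
  x = 11: rhs = 8, matching y values: 5, 12 (2 points).
  x = 12: rhs = 0, matching y values: 0 (1 points).
  x = 13: rhs = 13, matching y values: 8, 9 (2 points).
  x = 14: rhs = 2, matching y values: 6, 11 (2 points).
  x = 15: rhs = 7, matching y values: none (0 points).
  x = 16: rhs = 0, matching y values: 0 (1 points).
Total affine count: 19.
Full point count |E(F_17)| = 19 + 1 = 20.
Hasse bound: |20 − (17+1)| = |2| = 2 ≤ 2√17 ≈ 8.2462 ✓.


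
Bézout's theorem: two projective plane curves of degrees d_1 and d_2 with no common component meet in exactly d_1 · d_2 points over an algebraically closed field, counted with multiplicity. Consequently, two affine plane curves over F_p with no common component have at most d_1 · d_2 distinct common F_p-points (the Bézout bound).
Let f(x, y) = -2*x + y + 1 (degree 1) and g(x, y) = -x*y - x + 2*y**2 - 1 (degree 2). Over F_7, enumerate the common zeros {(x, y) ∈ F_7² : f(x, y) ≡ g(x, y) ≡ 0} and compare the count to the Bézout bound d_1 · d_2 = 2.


Common zeros: ∅; count = 0; Bézout bound = 2.

deg(f) = 1, deg(g) = 2, so Bézout bound = 2.
Scan x ∈ F_7. For each x, list the y ∈ F_7 with f(x, y) ≡ 0 and those with g(x, y) ≡ 0 (mod 7); the common zeros in that column are the intersection.
  x = 0: f ≡ 0 at y ∈ {6}; g ≡ 0 at y ∈ {2, 5}; common: ∅.
  x = 1: f ≡ 0 at y ∈ {1}; g ≡ 0 at y ∈ ∅; common: ∅.
  x = 2: f ≡ 0 at y ∈ {3}; g ≡ 0 at y ∈ {4}; common: ∅.
  x = 3: f ≡ 0 at y ∈ {5}; g ≡ 0 at y ∈ ∅; common: ∅.
  x = 4: f ≡ 0 at y ∈ {0}; g ≡ 0 at y ∈ {1}; common: ∅.
  x = 5: f ≡ 0 at y ∈ {2}; g ≡ 0 at y ∈ ∅; common: ∅.
  x = 6: f ≡ 0 at y ∈ {4}; g ≡ 0 at y ∈ {0, 3}; common: ∅.
Collecting: common zeros = ∅, so the count is 0.
Comparison with the Bézout bound: 0 ≤ 2 = deg(f)·deg(g), as expected for curves with no common component (the affine F_7-count falls short of the bound because intersections may lie at infinity, over extension fields, or carry multiplicity).
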